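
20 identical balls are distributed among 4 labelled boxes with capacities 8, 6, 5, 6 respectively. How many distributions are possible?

56

Without the upper bounds there are C(23,3) = 1771 ways to split 20 among 4 boxes.
Subtract solutions that violate a single cap (substitute x_i' = x_i − (cap_i+1)): x_1 ≥ 9 gives C(14,3) = 364; x_2 ≥ 7 gives C(16,3) = 560; x_3 ≥ 6 gives C(17,3) = 680; x_4 ≥ 7 gives C(16,3) = 560. Together 2164.
Add back pairs where two caps are both exceeded: 35 + 56 + 35 + 120 + 84 + 120 = 450.
Subtract triples: 0 + 0 + 0 + 1 = 1.
By inclusion–exclusion the count is 1771 − 2164 + 450 − 1 = 56.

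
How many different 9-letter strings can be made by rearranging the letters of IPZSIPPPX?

Letter multiplicities in IPZSIPPPX: I×2, P×4, S×1, X×1, Z×1.
Dividing 9! = 362880 by 4!·2! = 48 for the repeated letters gives 7560.

7560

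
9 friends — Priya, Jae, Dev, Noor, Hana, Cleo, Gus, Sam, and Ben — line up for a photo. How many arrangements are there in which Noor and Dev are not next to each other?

There are 9! = 362880 arrangements in all. If Noor and Dev are adjacent, merging them into one block gives 2·(8)! = 80640 arrangements.
So 362880 − 80640 = 282240 arrangements keep them apart.

282240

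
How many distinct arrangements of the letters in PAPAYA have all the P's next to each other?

Treat the 2 copies of P as a single block. The multiset to arrange is then {PP, A, A, A, Y}, 5 items in all.
That gives (5)!/(3!) = 20 arrangements.

20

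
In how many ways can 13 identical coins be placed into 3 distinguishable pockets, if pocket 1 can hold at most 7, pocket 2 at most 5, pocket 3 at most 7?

27

Without the upper bounds there are C(15,2) = 105 ways to split 13 among 3 pockets.
Subtract solutions that violate a single cap (substitute x_i' = x_i − (cap_i+1)): x_1 ≥ 8 gives C(7,2) = 21; x_2 ≥ 6 gives C(9,2) = 36; x_3 ≥ 8 gives C(7,2) = 21. Together 78.
No two caps can be exceeded simultaneously, so the pair terms are all 0.
By inclusion–exclusion the count is 105 − 78 + 0 = 27.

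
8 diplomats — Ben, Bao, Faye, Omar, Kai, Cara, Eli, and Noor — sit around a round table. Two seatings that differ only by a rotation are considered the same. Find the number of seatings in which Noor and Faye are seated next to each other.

1440

Treat {Noor, Faye} as one unit (2 internal orders) and seat the resulting 7 units around the table: (6)! circular arrangements.
So 2 × (6)! = 2 × 720 = 1440.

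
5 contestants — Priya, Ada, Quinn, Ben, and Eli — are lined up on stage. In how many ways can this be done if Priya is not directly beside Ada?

72

There are 5! = 120 arrangements in all. If Priya and Ada are adjacent, merging them into one block gives 2·(4)! = 48 arrangements.
So 120 − 48 = 72 arrangements keep them apart.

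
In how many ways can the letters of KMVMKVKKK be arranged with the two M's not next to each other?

588

Total arrangements of KMVMKVKKK: 9!/(5!·2!·2!) = 756.
If the two M's are adjacent, glue them into one block, leaving 8 items to arrange: (8)!/(5!·2!) = 168 ways.
Subtracting, 756 − 168 = 588 arrangements keep the M's apart.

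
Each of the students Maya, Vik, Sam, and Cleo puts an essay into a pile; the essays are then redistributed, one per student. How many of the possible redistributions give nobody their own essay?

This is the derangement count D_4: permutations of 4 items with no fixed point.
By inclusion–exclusion this is Σ_{j=0}^{4} (−1)^j C(4,j)·(4−j)!.
Computing: 24 − 24 + 12 − 4 + 1 = 9.

9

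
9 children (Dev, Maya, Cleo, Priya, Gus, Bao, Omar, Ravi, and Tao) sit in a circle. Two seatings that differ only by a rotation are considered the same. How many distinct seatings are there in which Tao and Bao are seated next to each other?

Glue Tao and Bao into a block (2 internal orders). Seating 8 units around a circle gives (7)! arrangements.
So 2 × (7)! = 2 × 5040 = 10080.

10080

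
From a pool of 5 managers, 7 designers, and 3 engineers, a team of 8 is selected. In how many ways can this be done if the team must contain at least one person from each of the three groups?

5894

Unrestricted: C(15,8) = 6435 ways to pick any 8 of the 15.
Selections missing a whole group: no managers → C(10,8) = 45; no designers → C(8,8) = 1; no engineers → C(12,8) = 495.
Add back selections omitting two groups (i.e. drawn from a single group): C(5,8) + C(7,8) + C(3,8) = 0.
By inclusion–exclusion: 6435 − 541 + 0 = 5894.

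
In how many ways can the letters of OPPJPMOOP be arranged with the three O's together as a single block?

Treat the 3 copies of O as a single block. The multiset to arrange is then {OOO, J, M, P, P, P, P}, 7 items in all.
That gives (7)!/(4!) = 210 arrangements.

210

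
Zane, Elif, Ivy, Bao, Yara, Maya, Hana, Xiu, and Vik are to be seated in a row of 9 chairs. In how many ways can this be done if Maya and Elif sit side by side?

Treat {Maya, Elif} as a single unit. There are 8 units to order, and the pair itself can be ordered 2 ways.
So the count is 2·(8)! = 80640.

80640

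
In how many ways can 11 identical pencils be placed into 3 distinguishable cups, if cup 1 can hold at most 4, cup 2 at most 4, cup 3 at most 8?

Without the upper bounds there are C(13,2) = 78 ways to split 11 among 3 cups.
Subtract solutions that violate a single cap (substitute x_i' = x_i − (cap_i+1)): x_1 ≥ 5 gives C(8,2) = 28; x_2 ≥ 5 gives C(8,2) = 28; x_3 ≥ 9 gives C(4,2) = 6. Together 62.
Add back pairs where two caps are both exceeded: 3 + 0 + 0 = 3.
By inclusion–exclusion the count is 78 − 62 + 3 = 19.

19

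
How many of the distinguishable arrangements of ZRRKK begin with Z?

Fix Z in the first position and arrange the remaining 4 letters.
Those 4 letters have K appearing twice and R appearing twice, giving (4)!/(2!·2!) = 6.

6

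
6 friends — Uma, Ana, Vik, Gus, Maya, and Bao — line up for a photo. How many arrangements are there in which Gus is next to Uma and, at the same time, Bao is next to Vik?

96

Treat {Gus,Uma} as one block (2 orders) and {Bao,Vik} as another (2 orders).
That leaves 4 units to arrange: 2 × 2 × 4! = 4 × 24 = 96.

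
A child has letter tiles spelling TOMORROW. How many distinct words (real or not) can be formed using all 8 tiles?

TOMORROW has 8 letters with O appearing 3 times and R appearing twice.
So there are 8! / (3!·2!) = 3360 distinguishable arrangements.

3360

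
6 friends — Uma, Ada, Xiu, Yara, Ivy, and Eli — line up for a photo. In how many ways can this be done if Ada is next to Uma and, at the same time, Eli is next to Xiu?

Treat {Ada,Uma} as one block (2 orders) and {Eli,Xiu} as another (2 orders).
That leaves 4 units to arrange: 2 × 2 × 4! = 4 × 24 = 96.

96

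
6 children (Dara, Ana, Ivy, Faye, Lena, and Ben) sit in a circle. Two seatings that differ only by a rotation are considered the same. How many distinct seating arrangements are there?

120

Seat Dara anywhere (absorbing the rotational symmetry), then permute the other 5: (5)! = 120.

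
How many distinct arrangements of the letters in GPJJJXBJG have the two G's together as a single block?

Treat the 2 copies of G as a single block. The multiset to arrange is then {GG, B, J, J, J, J, P, X}, 8 items in all.
That gives (8)!/(4!) = 1680 arrangements.

1680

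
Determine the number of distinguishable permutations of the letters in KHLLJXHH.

Letter multiplicities in KHLLJXHH: H×3, J×1, K×1, L×2, X×1.
So there are 8! / (3!·2!) = 3360 distinguishable arrangements.

3360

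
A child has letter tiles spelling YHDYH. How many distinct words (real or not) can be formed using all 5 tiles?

30

Letter multiplicities in YHDYH: D×1, H×2, Y×2.
Dividing 5! = 120 by 2!·2! = 4 for the repeated letters gives 30.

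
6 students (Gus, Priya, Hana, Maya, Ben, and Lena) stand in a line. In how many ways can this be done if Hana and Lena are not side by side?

480

Of the 6! = 720 arrangements, those with Hana and Lena adjacent number 2 × 5! = 240 (treat the pair as a block with 2 internal orders).
So 720 − 240 = 480 arrangements keep them apart.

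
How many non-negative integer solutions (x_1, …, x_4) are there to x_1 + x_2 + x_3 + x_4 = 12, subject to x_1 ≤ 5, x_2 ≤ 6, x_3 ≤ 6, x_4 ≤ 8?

239

By stars and bars, unrestricted non-negative solutions to x_1+…+x_4 = 12 number C(12+3,3) = 455.
Subtract solutions that violate a single cap (substitute x_i' = x_i − (cap_i+1)): x_1 ≥ 6 gives C(9,3) = 84; x_2 ≥ 7 gives C(8,3) = 56; x_3 ≥ 7 gives C(8,3) = 56; x_4 ≥ 9 gives C(6,3) = 20. Together 216.
No two caps can be exceeded simultaneously, so the pair terms are all 0.
By inclusion–exclusion the count is 455 − 216 + 0 = 239.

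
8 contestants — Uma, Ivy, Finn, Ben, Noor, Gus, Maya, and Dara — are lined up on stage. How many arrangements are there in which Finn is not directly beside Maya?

30240

There are 8! = 40320 arrangements in all. If Finn and Maya are adjacent, merging them into one block gives 2·(7)! = 10080 arrangements.
Complementary counting: 40320 − 10080 = 30240.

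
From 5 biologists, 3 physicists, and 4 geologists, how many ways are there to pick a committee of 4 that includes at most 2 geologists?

Split by how many geologists are chosen (0 through 2).
Sum: C(4,0)·C(8,4) + C(4,1)·C(8,3) + C(4,2)·C(8,2) = 70 + 224 + 168 = 462.

462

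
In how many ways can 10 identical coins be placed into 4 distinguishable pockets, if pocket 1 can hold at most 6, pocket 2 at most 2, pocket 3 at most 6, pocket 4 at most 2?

45

By stars and bars, unrestricted non-negative solutions to x_1+…+x_4 = 10 number C(10+3,3) = 286.
Subtract solutions that violate a single cap (substitute x_i' = x_i − (cap_i+1)): x_1 ≥ 7 gives C(6,3) = 20; x_2 ≥ 3 gives C(10,3) = 120; x_3 ≥ 7 gives C(6,3) = 20; x_4 ≥ 3 gives C(10,3) = 120. Together 280.
Add back pairs where two caps are both exceeded: 1 + 0 + 1 + 1 + 35 + 1 = 39.
By inclusion–exclusion the count is 286 − 280 + 39 = 45.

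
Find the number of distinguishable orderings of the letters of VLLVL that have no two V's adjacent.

Total arrangements of VLLVL: 5!/(3!·2!) = 10.
Arrangements with the V's together: treat VV as one letter, giving (4)!/(3!) = 4.
Subtracting, 10 − 4 = 6 arrangements keep the V's apart.

6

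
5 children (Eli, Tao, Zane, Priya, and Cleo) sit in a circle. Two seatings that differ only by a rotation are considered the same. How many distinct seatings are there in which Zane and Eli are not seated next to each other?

Without the restriction there are (4)! = 24 seatings.
Those with Zane next to Eli: fuse the pair into one unit and seat 4 units around a circle — 2·(3)! = 12.
Subtracting, 24 − 12 = 12.

12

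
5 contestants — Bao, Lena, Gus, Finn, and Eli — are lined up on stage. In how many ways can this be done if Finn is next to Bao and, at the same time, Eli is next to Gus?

24

Treat {Finn,Bao} as one block (2 orders) and {Eli,Gus} as another (2 orders).
That leaves 3 units to arrange: 2 × 2 × 3! = 4 × 6 = 24.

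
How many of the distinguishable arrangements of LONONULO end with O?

630

With the last slot taken by O, it remains to arrange the other 7 letters (LNONULO).
Those 7 letters have L appearing twice, N appearing twice, and O appearing twice, giving (7)!/(2!·2!·2!) = 630.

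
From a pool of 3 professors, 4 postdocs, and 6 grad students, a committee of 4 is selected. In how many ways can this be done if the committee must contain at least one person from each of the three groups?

With no constraint there are C(13,4) = 715 possible selections.
Subtract selections that omit an entire group: no professors → C(10,4) = 210; no postdocs → C(9,4) = 126; no grad students → C(7,4) = 35.
Add back selections omitting two groups (i.e. drawn from a single group): C(3,4) + C(4,4) + C(6,4) = 16.
By inclusion–exclusion: 715 − 371 + 16 = 360.

360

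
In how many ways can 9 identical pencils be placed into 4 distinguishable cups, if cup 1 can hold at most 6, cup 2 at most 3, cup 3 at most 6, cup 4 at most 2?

70

Ignoring the caps, the number of non-negative solutions to x_1+…+x_4 = 9 is C(12,3) = 220.
Subtract solutions that violate a single cap (substitute x_i' = x_i − (cap_i+1)): x_1 ≥ 7 gives C(5,3) = 10; x_2 ≥ 4 gives C(8,3) = 56; x_3 ≥ 7 gives C(5,3) = 10; x_4 ≥ 3 gives C(9,3) = 84. Together 160.
Add back pairs where two caps are both exceeded: 0 + 0 + 0 + 0 + 10 + 0 = 10.
By inclusion–exclusion the count is 220 − 160 + 10 = 70.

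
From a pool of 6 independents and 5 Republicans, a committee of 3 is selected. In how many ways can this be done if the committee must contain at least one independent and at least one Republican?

135

With no constraint there are C(11,3) = 165 possible selections.
Selections missing a whole group: no independents → C(5,3) = 10; no Republicans → C(6,3) = 20.
Both groups omitted at once is impossible, so 165 − 30 = 135.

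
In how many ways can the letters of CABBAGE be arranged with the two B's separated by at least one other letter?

Total arrangements of CABBAGE: 7!/(2!·2!) = 1260.
Arrangements with the B's together: treat BB as one letter, giving (6)!/(2!) = 360.
Hence 1260 − 360 = 900.

900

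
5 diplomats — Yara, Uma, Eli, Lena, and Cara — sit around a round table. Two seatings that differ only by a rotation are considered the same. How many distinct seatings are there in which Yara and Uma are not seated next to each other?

All circular seatings of 5 people number (4)! = 24.
Seatings with Yara beside Uma: treat them as a block with 2 internal orders, giving 2 × (3)! = 12.
Subtracting, 24 − 12 = 12.

12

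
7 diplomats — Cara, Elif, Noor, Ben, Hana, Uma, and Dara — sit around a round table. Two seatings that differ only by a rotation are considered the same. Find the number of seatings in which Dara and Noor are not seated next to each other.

480

All circular seatings of 7 people number (6)! = 720.
Those with Dara next to Noor: fuse the pair into one unit and seat 6 units around a circle — 2·(5)! = 240.
Subtracting, 720 − 240 = 480.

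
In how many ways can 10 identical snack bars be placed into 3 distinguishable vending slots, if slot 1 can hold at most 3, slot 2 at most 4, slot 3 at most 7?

14

By stars and bars, unrestricted non-negative solutions to x_1+…+x_3 = 10 number C(10+2,2) = 66.
Subtract solutions that violate a single cap (substitute x_i' = x_i − (cap_i+1)): x_1 ≥ 4 gives C(8,2) = 28; x_2 ≥ 5 gives C(7,2) = 21; x_3 ≥ 8 gives C(4,2) = 6. Together 55.
Add back pairs where two caps are both exceeded: 3 + 0 + 0 = 3.
By inclusion–exclusion the count is 66 − 55 + 3 = 14.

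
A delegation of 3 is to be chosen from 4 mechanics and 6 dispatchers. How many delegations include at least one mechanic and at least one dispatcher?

Total 3-person selections from all 10: C(10,3) = 120.
Subtract selections that omit an entire group: no mechanics → C(6,3) = 20; no dispatchers → C(4,3) = 4.
Both groups omitted at once is impossible, so 120 − 24 = 96.

96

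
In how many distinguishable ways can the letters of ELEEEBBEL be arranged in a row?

ELEEEBBEL has 9 letters with B appearing twice, E appearing 5 times, and L appearing twice.
The number of distinct arrangements is 9!/(5!·2!·2!) = 362880/480 = 756.

756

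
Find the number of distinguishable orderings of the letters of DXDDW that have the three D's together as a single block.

Treat the 3 copies of D as a single block. The multiset to arrange is then {DDD, W, X}, 3 items in all.
All 3 items are distinct, so there are (3)! = 6 arrangements.

6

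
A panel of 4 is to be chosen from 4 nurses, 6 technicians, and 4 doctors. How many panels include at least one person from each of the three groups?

Unrestricted: C(14,4) = 1001 ways to pick any 4 of the 14.
Selections missing a whole group: no nurses → C(10,4) = 210; no technicians → C(8,4) = 70; no doctors → C(10,4) = 210.
Add back selections omitting two groups (i.e. drawn from a single group): C(4,4) + C(6,4) + C(4,4) = 17.
By inclusion–exclusion: 1001 − 490 + 17 = 528.

528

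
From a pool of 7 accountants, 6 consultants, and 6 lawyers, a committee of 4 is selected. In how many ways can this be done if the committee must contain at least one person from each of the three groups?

With no constraint there are C(19,4) = 3876 possible selections.
Selections missing a whole group: no accountants → C(12,4) = 495; no consultants → C(13,4) = 715; no lawyers → C(13,4) = 715.
Add back selections omitting two groups (i.e. drawn from a single group): C(7,4) + C(6,4) + C(6,4) = 65.
By inclusion–exclusion: 3876 − 1925 + 65 = 2016.

2016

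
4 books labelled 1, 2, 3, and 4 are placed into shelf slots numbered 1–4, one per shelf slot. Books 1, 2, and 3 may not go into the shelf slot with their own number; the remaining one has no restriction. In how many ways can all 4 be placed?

Let Aᵢ (for i ∈ {1, 2, 3}) be the placements that put book i in its forbidden shelf slot. Any j of these fix j positions, leaving (4−j)! ways to fill the rest, and there are C(3,j) ways to pick which j.
By inclusion–exclusion, the number of valid placements is Σ_{j=0}^{3} (−1)^j C(3,j)·(4−j)!.
Computing: 24 − 18 + 6 − 1 = 11.

11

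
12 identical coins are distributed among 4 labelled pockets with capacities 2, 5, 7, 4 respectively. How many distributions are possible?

59

Ignoring the caps, the number of non-negative solutions to x_1+…+x_4 = 12 is C(15,3) = 455.
Subtract solutions that violate a single cap (substitute x_i' = x_i − (cap_i+1)): x_1 ≥ 3 gives C(12,3) = 220; x_2 ≥ 6 gives C(9,3) = 84; x_3 ≥ 8 gives C(7,3) = 35; x_4 ≥ 5 gives C(10,3) = 120. Together 459.
Add back pairs where two caps are both exceeded: 20 + 4 + 35 + 0 + 4 + 0 = 63.
By inclusion–exclusion the count is 455 − 459 + 63 = 59.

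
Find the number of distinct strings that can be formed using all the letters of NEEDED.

Letter multiplicities in NEEDED: D×2, E×3, N×1.
So there are 6! / (3!·2!) = 60 distinguishable arrangements.

60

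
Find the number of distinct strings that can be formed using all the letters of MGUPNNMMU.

MGUPNNMMU has 9 letters with M appearing 3 times, N appearing twice, and U appearing twice.
The number of distinct arrangements is 9!/(3!·2!·2!) = 362880/24 = 15120.

15120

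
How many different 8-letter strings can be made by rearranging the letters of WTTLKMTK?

3360

Letter multiplicities in WTTLKMTK: K×2, L×1, M×1, T×3, W×1.
Dividing 8! = 40320 by 3!·2! = 12 for the repeated letters gives 3360.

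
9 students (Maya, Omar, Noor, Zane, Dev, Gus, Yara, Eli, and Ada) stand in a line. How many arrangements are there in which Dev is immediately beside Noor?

80640

Treat {Dev, Noor} as a single unit. There are 8 units to order, and the pair itself can be ordered 2 ways.
That gives 2 × 8! = 2 × 40320 = 80640.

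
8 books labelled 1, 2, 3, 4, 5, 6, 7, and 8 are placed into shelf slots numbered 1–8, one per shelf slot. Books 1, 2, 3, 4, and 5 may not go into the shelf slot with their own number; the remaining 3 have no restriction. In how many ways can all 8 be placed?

Let Aᵢ (for 1 ≤ i ≤ 5) be the placements that put book i in its forbidden shelf slot. Any j of these fix j positions, leaving (8−j)! ways to fill the rest, and there are C(5,j) ways to pick which j.
By inclusion–exclusion, the number of valid placements is Σ_{j=0}^{5} (−1)^j C(5,j)·(8−j)!.
Computing: 40320 − 25200 + 7200 − 1200 + 120 − 6 = 21234.

21234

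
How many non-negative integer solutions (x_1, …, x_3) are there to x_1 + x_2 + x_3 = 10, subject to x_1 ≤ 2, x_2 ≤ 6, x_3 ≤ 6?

12

Without the upper bounds there are C(12,2) = 66 ways to split 10 among 3 variables.
Subtract solutions that violate a single cap (substitute x_i' = x_i − (cap_i+1)): x_1 ≥ 3 gives C(9,2) = 36; x_2 ≥ 7 gives C(5,2) = 10; x_3 ≥ 7 gives C(5,2) = 10. Together 56.
Add back pairs where two caps are both exceeded: 1 + 1 + 0 = 2.
By inclusion–exclusion the count is 66 − 56 + 2 = 12.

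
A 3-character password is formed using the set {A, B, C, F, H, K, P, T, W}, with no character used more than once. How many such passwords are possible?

Choose and order 3 of the 9 symbols: the first character has 9 options, the next 8, then 7.
9 × 8 × 7 = 504.

504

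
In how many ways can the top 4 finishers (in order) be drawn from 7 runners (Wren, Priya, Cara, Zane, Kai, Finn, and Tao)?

840

This is an ordered selection of 4 from 7: P(7,4).
That gives 7 × 6 × 5 × 4 = 840.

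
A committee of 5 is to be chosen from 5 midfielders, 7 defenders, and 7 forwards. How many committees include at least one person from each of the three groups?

With no constraint there are C(19,5) = 11628 possible selections.
Selections missing a whole group: no midfielders → C(14,5) = 2002; no defenders → C(12,5) = 792; no forwards → C(12,5) = 792.
Add back selections omitting two groups (i.e. drawn from a single group): C(5,5) + C(7,5) + C(7,5) = 43.
By inclusion–exclusion: 11628 − 3586 + 43 = 8085.

8085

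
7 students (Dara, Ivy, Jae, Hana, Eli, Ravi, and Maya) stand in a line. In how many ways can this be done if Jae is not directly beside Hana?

3600

Of the 7! = 5040 arrangements, those with Jae and Hana adjacent number 2 × 6! = 1440 (treat the pair as a block with 2 internal orders).
So 5040 − 1440 = 3600 arrangements keep them apart.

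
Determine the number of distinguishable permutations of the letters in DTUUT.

30

The 5 letters of DTUUT have repeats: T appearing twice and U appearing twice.
Dividing 5! = 120 by 2!·2! = 4 for the repeated letters gives 30.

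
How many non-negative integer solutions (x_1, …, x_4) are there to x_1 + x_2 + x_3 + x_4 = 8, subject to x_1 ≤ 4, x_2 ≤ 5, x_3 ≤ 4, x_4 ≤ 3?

By stars and bars, unrestricted non-negative solutions to x_1+…+x_4 = 8 number C(8+3,3) = 165.
Subtract solutions that violate a single cap (substitute x_i' = x_i − (cap_i+1)): x_1 ≥ 5 gives C(6,3) = 20; x_2 ≥ 6 gives C(5,3) = 10; x_3 ≥ 5 gives C(6,3) = 20; x_4 ≥ 4 gives C(7,3) = 35. Together 85.
No two caps can be exceeded simultaneously, so the pair terms are all 0.
By inclusion–exclusion the count is 165 − 85 + 0 = 80.

80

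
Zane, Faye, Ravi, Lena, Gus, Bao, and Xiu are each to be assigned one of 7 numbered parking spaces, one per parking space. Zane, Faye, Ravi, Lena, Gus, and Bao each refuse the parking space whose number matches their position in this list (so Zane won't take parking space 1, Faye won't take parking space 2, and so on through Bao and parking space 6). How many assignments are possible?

2119

Let Aᵢ (for 1 ≤ i ≤ 6) be the placements that put person i in their forbidden parking space. Any j of these fix j positions, leaving (7−j)! ways to fill the rest, and there are C(6,j) ways to pick which j.
By inclusion–exclusion, the number of valid placements is Σ_{j=0}^{6} (−1)^j C(6,j)·(7−j)!.
Computing: 5040 − 4320 + 1800 − 480 + 90 − 12 + 1 = 2119.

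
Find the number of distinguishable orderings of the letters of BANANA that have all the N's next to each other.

Treat the 2 copies of N as a single block. The multiset to arrange is then {NN, A, A, A, B}, 5 items in all.
That gives (5)!/(3!) = 20 arrangements.

20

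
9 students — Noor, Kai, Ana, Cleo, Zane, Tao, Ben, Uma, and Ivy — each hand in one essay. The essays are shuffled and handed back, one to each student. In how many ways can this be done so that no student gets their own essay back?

133496

Let Aᵢ be the assignments in which student i gets their own essay. We want the size of the complement of A₁∪…∪A_9.
By inclusion–exclusion this is Σ_{j=0}^{9} (−1)^j C(9,j)·(9−j)!.
Computing: 362880 − 362880 + 181440 − 60480 + 15120 − 3024 + 504 − 72 + 9 − 1 = 133496.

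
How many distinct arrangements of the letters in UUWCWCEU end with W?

420

Fix W in the last position and arrange the remaining 7 letters.
Those 7 letters have C appearing twice and U appearing 3 times, giving (7)!/(3!·2!) = 420.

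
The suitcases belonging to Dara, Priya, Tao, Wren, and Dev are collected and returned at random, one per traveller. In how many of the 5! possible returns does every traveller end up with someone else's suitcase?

Let Aᵢ be the assignments in which traveller i gets their own suitcase. We want the size of the complement of A₁∪…∪A_5.
By inclusion–exclusion this is Σ_{j=0}^{5} (−1)^j C(5,j)·(5−j)!.
Computing: 120 − 120 + 60 − 20 + 5 − 1 = 44.

44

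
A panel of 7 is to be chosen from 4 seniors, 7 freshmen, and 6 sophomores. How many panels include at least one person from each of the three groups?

17283

With no constraint there are C(17,7) = 19448 possible selections.
Subtract selections that omit an entire group: no seniors → C(13,7) = 1716; no freshmen → C(10,7) = 120; no sophomores → C(11,7) = 330.
Add back selections omitting two groups (i.e. drawn from a single group): C(4,7) + C(7,7) + C(6,7) = 1.
By inclusion–exclusion: 19448 − 2166 + 1 = 17283.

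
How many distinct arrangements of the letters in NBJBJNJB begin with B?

210

With the first slot taken by B, it remains to arrange the other 7 letters (NJBJNJB).
Those 7 letters have B appearing twice, J appearing 3 times, and N appearing twice, giving (7)!/(3!·2!·2!) = 210.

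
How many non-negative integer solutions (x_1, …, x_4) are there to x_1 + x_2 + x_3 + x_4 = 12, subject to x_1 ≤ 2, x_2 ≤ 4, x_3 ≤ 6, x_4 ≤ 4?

By stars and bars, unrestricted non-negative solutions to x_1+…+x_4 = 12 number C(12+3,3) = 455.
Subtract solutions that violate a single cap (substitute x_i' = x_i − (cap_i+1)): x_1 ≥ 3 gives C(12,3) = 220; x_2 ≥ 5 gives C(10,3) = 120; x_3 ≥ 7 gives C(8,3) = 56; x_4 ≥ 5 gives C(10,3) = 120. Together 516.
Add back pairs where two caps are both exceeded: 35 + 10 + 35 + 1 + 10 + 1 = 92.
By inclusion–exclusion the count is 455 − 516 + 92 = 31.

31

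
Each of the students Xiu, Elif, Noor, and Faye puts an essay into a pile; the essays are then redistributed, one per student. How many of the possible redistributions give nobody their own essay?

Let Aᵢ be the assignments in which student i gets their own essay. We want the size of the complement of A₁∪…∪A_4.
By inclusion–exclusion this is Σ_{j=0}^{4} (−1)^j C(4,j)·(4−j)!.
Computing: 24 − 24 + 12 − 4 + 1 = 9.

9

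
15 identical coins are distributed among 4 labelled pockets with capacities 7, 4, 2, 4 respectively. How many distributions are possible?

Without the upper bounds there are C(18,3) = 816 ways to split 15 among 4 pockets.
Subtract solutions that violate a single cap (substitute x_i' = x_i − (cap_i+1)): x_1 ≥ 8 gives C(10,3) = 120; x_2 ≥ 5 gives C(13,3) = 286; x_3 ≥ 3 gives C(15,3) = 455; x_4 ≥ 5 gives C(13,3) = 286. Together 1147.
Add back pairs where two caps are both exceeded: 10 + 35 + 10 + 120 + 56 + 120 = 351.
Subtract triples: 0 + 0 + 0 + 10 = 10.
By inclusion–exclusion the count is 816 − 1147 + 351 − 10 = 10.

10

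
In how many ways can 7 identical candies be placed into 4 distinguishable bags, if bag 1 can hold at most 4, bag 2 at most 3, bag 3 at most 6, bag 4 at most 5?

By stars and bars, unrestricted non-negative solutions to x_1+…+x_4 = 7 number C(7+3,3) = 120.
Subtract solutions that violate a single cap (substitute x_i' = x_i − (cap_i+1)): x_1 ≥ 5 gives C(5,3) = 10; x_2 ≥ 4 gives C(6,3) = 20; x_3 ≥ 7 gives C(3,3) = 1; x_4 ≥ 6 gives C(4,3) = 4. Together 35.
No two caps can be exceeded simultaneously, so the pair terms are all 0.
By inclusion–exclusion the count is 120 − 35 + 0 = 85.

85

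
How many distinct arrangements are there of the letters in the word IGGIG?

10

Letter multiplicities in IGGIG: G×3, I×2.
So there are 5! / (3!·2!) = 10 distinguishable arrangements.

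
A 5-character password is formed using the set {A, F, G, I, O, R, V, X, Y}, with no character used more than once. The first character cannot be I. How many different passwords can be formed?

The first character has 9−1 = 8 choices (anything except I).
The remaining 4 characters are filled from the other 8 symbols without repetition: 8 × 7 × 6 × 5 = 1680.
Total: 8 × 1680 = 13440.

13440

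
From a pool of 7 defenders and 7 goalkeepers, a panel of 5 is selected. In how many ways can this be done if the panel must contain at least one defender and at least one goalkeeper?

With no constraint there are C(14,5) = 2002 possible selections.
Subtract selections that omit an entire group: no defenders → C(7,5) = 21; no goalkeepers → C(7,5) = 21.
Both groups omitted at once is impossible, so 2002 − 42 = 1960.

1960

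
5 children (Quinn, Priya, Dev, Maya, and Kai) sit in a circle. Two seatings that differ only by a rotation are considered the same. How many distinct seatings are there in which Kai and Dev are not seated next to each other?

Without the restriction there are (4)! = 24 seatings.
Seatings with Kai beside Dev: treat them as a block with 2 internal orders, giving 2 × (3)! = 12.
Subtracting, 24 − 12 = 12.

12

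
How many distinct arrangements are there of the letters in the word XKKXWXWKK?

1260

The 9 letters of XKKXWXWKK have repeats: K appearing 4 times, W appearing twice, and X appearing 3 times.
So there are 9! / (4!·3!·2!) = 1260 distinguishable arrangements.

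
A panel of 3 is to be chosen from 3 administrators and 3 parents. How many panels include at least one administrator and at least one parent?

Unrestricted: C(6,3) = 20 ways to pick any 3 of the 6.
Selections missing a whole group: no administrators → C(3,3) = 1; no parents → C(3,3) = 1.
Both groups omitted at once is impossible, so 20 − 2 = 18.

18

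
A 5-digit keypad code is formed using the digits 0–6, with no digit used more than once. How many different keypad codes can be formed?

2520

Choose and order 5 of the 7 symbols: the first digit has 7 options, the next 6, and so on down to 3.
7 × 6 × 5 × 4 × 3 = 2520.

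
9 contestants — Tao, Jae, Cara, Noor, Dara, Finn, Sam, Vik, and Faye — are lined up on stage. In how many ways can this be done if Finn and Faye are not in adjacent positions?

282240

Of the 9! = 362880 arrangements, those with Finn and Faye adjacent number 2 × 8! = 80640 (treat the pair as a block with 2 internal orders).
Complementary counting: 362880 − 80640 = 282240.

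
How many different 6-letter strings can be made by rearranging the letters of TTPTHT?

The 6 letters of TTPTHT have repeats: T appearing 4 times.
The number of distinct arrangements is 6!/(4!) = 720/24 = 30.

30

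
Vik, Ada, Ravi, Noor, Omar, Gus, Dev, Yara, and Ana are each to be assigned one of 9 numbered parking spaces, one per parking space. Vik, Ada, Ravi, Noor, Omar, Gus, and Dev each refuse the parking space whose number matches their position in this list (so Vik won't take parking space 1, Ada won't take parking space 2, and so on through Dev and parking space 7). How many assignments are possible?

165016

Let Aᵢ (for 1 ≤ i ≤ 7) be the placements that put person i in their forbidden parking space. Any j of these fix j positions, leaving (9−j)! ways to fill the rest, and there are C(7,j) ways to pick which j.
By inclusion–exclusion, the number of valid placements is Σ_{j=0}^{7} (−1)^j C(7,j)·(9−j)!.
Computing: 362880 − 282240 + 105840 − 25200 + 4200 − 504 + 42 − 2 = 165016.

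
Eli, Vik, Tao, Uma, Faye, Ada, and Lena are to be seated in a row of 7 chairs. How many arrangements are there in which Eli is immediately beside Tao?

Treat {Eli, Tao} as a single unit. There are 6 units to order, and the pair itself can be ordered 2 ways.
That gives 2 × 6! = 2 × 720 = 1440.

1440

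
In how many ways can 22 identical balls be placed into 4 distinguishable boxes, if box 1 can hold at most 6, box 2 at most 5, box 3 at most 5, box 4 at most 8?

Without the upper bounds there are C(25,3) = 2300 ways to split 22 among 4 boxes.
Subtract solutions that violate a single cap (substitute x_i' = x_i − (cap_i+1)): x_1 ≥ 7 gives C(18,3) = 816; x_2 ≥ 6 gives C(19,3) = 969; x_3 ≥ 6 gives C(19,3) = 969; x_4 ≥ 9 gives C(16,3) = 560. Together 3314.
Add back pairs where two caps are both exceeded: 220 + 220 + 84 + 286 + 120 + 120 = 1050.
Subtract triples: 20 + 1 + 1 + 4 = 26.
By inclusion–exclusion the count is 2300 − 3314 + 1050 − 26 = 10.

10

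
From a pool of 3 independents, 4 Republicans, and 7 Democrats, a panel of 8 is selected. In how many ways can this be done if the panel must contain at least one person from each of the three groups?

2793

Unrestricted: C(14,8) = 3003 ways to pick any 8 of the 14.
Subtract selections that omit an entire group: no independents → C(11,8) = 165; no Republicans → C(10,8) = 45; no Democrats → C(7,8) = 0.
Add back selections omitting two groups (i.e. drawn from a single group): C(3,8) + C(4,8) + C(7,8) = 0.
By inclusion–exclusion: 3003 − 210 + 0 = 2793.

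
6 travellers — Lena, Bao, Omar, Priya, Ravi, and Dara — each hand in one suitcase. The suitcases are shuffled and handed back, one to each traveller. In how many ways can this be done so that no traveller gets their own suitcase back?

Count assignments avoiding every fixed point. For any j of the 6 travellers fixed to their own suitcase, the other 6−j can be arranged in (6−j)! ways.
By inclusion–exclusion this is Σ_{j=0}^{6} (−1)^j C(6,j)·(6−j)!.
Computing: 720 − 720 + 360 − 120 + 30 − 6 + 1 = 265.

265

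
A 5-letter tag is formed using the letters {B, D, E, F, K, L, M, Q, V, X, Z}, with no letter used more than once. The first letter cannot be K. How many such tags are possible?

50400

The first letter has 11−1 = 10 choices (anything except K).
The remaining 4 letters are filled from the other 10 symbols without repetition: 10 × 9 × 8 × 7 = 5040.
Total: 10 × 5040 = 50400.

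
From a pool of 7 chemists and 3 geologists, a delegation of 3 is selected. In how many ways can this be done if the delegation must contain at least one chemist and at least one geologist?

84

Unrestricted: C(10,3) = 120 ways to pick any 3 of the 10.
Selections missing a whole group: no chemists → C(3,3) = 1; no geologists → C(7,3) = 35.
Both groups omitted at once is impossible, so 120 − 36 = 84.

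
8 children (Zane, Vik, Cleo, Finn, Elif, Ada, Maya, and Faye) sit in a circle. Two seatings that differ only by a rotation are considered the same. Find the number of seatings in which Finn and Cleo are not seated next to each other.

All circular seatings of 8 people number (7)! = 5040.
Those with Finn next to Cleo: fuse the pair into one unit and seat 7 units around a circle — 2·(6)! = 1440.
Subtracting, 5040 − 1440 = 3600.

3600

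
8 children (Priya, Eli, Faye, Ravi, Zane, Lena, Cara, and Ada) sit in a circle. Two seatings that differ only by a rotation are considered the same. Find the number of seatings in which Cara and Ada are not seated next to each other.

All circular seatings of 8 people number (7)! = 5040.
Seatings with Cara beside Ada: treat them as a block with 2 internal orders, giving 2 × (6)! = 1440.
Subtracting, 5040 − 1440 = 3600.

3600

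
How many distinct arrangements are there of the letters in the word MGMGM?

10

Letter multiplicities in MGMGM: G×2, M×3.
So there are 5! / (3!·2!) = 10 distinguishable arrangements.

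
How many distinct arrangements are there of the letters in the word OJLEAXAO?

The 8 letters of OJLEAXAO have repeats: A appearing twice and O appearing twice.
So there are 8! / (2!·2!) = 10080 distinguishable arrangements.

10080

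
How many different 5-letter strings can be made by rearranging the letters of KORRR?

20

Letter multiplicities in KORRR: K×1, O×1, R×3.
The number of distinct arrangements is 5!/(3!) = 120/6 = 20.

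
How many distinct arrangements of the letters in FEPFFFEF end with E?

42

With the last slot taken by E, it remains to arrange the other 7 letters (FPFFFEF).
Those 7 letters have F appearing 5 times, giving (7)!/(5!) = 42.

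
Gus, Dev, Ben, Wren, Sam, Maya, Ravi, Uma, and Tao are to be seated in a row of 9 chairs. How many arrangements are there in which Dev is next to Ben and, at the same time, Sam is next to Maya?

Treat {Dev,Ben} as one block (2 orders) and {Sam,Maya} as another (2 orders).
That leaves 7 units to arrange: 2 × 2 × 7! = 4 × 5040 = 20160.

20160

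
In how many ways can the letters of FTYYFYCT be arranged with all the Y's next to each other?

Treat the 3 copies of Y as a single block. The multiset to arrange is then {YYY, C, F, F, T, T}, 6 items in all.
That gives (6)!/(2!·2!) = 180 arrangements.

180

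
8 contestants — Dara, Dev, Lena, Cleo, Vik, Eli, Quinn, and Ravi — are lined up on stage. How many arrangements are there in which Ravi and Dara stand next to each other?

10080

Treat {Ravi, Dara} as a single unit. There are 7 units to order, and the pair itself can be ordered 2 ways.
That gives 2 × 7! = 2 × 5040 = 10080.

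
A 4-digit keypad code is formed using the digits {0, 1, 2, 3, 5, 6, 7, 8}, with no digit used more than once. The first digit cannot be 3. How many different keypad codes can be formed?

The first digit has 8−1 = 7 choices (anything except 3).
The remaining 3 digits are filled from the other 7 symbols without repetition: 7 × 6 × 5 = 210.
Total: 7 × 210 = 1470.

1470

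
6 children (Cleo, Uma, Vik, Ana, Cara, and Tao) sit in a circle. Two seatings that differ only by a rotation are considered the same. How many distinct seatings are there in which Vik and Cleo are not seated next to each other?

72

Without the restriction there are (5)! = 120 seatings.
Those with Vik next to Cleo: fuse the pair into one unit and seat 5 units around a circle — 2·(4)! = 48.
Subtracting, 120 − 48 = 72.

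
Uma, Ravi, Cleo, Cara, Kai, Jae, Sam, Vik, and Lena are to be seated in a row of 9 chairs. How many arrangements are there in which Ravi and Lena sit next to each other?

80640

Treat {Ravi, Lena} as a single unit. There are 8 units to order, and the pair itself can be ordered 2 ways.
That gives 2 × 8! = 2 × 40320 = 80640.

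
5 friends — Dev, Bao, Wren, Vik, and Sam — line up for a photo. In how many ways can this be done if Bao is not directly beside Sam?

72

There are 5! = 120 arrangements in all. If Bao and Sam are adjacent, merging them into one block gives 2·(4)! = 48 arrangements.
Complementary counting: 120 − 48 = 72.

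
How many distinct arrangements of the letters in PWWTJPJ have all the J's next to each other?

180

Treat the 2 copies of J as a single block. The multiset to arrange is then {JJ, P, P, T, W, W}, 6 items in all.
That gives (6)!/(2!·2!) = 180 arrangements.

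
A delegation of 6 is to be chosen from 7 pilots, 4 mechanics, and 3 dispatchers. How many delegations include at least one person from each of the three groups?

2331

With no constraint there are C(14,6) = 3003 possible selections.
Selections missing a whole group: no pilots → C(7,6) = 7; no mechanics → C(10,6) = 210; no dispatchers → C(11,6) = 462.
Add back selections omitting two groups (i.e. drawn from a single group): C(7,6) + C(4,6) + C(3,6) = 7.
By inclusion–exclusion: 3003 − 679 + 7 = 2331.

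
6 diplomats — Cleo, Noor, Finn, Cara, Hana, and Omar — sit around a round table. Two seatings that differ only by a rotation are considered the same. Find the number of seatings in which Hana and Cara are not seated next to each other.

All circular seatings of 6 people number (5)! = 120.
Seatings with Hana beside Cara: treat them as a block with 2 internal orders, giving 2 × (4)! = 48.
Subtracting, 120 − 48 = 72.

72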